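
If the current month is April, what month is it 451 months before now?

451 mod 12 = 7 (since 37·12 = 444).
April − 7 months → September.

September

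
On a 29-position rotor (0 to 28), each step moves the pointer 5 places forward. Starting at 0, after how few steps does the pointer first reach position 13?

The inverse of 5 mod 29 is 6 (since 5·6 = 30 ≡ 1).
So x ≡ 6·13 = 78 ≡ 20 (mod 29).

20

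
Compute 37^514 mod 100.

89

By repeated squaring mod 100: 37^1≡37, 37^2≡69, 37^4≡61, 37^8≡21, 37^16≡41, 37^32≡81, 37^64≡61, 37^128≡21, 37^256≡41, 37^512≡81.
Since 514 = 2 + 512 in binary, 37^514 ≡ 69·81 ≡ 89 (mod 100).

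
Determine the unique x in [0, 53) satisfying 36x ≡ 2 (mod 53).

The inverse of 36 mod 53 is 28 (since 36·28 = 1008 ≡ 1).
Multiplying both sides by 28: x ≡ 28·2 = 56 ≡ 3 (mod 53).

3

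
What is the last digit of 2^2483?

The units digit of 2^n cycles with period 4: 2, 4, 8, 6, …
2483 leaves remainder 3 on division by 4, so 2^2483 ends in 8.

8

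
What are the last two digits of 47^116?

Square-and-reduce mod 100: 47^1≡47, 47^2≡9, 47^4≡81, 47^8≡61, 47^16≡21, 47^32≡41, 47^64≡81.
Since 116 = 4 + 16 + 32 + 64 in binary, 47^116 ≡ 81·21·41·81 ≡ 21 (mod 100).

21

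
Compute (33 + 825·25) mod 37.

12

825·25 = 20625.
20625 = 557·37 + 16, so 20625 mod 37 = 16.
(33 + 16) mod 37 = 12.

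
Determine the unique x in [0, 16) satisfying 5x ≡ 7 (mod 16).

11

5⁻¹ ≡ 13 (mod 16) because 5·13 = 65 = 4·16 + 1.
So x ≡ 13·7 = 91 ≡ 11 (mod 16).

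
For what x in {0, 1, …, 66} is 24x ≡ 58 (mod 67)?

8

24⁻¹ ≡ 14 (mod 67) because 24·14 = 336 = 5·67 + 1.
So x ≡ 14·58 = 812 ≡ 8 (mod 67).
Check: 24·8 = 192 = 2·67 + 58.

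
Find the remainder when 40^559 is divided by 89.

Square-and-reduce mod 89: 40^1≡40, 40^2≡87, 40^4≡4, 40^8≡16, 40^16≡78, 40^32≡32, 40^64≡45, 40^128≡67, 40^256≡39, 40^512≡8.
559 = 1 + 2 + 4 + 8 + 32 + 512, so 40^559 ≡ 40·87·4·16·32·8 ≡ 72 (mod 89).

72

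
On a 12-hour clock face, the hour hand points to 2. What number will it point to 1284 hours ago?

2

1284 − 107·12 = 0, so 1284 ≡ 0 (mod 12).
2 − 0 → 2 on a 12-hour dial.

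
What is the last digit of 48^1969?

8

The units digit of 48^n cycles with period 4: 8, 4, 2, 6, …
1969 leaves remainder 1 on division by 4, so 48^1969 ends in 8.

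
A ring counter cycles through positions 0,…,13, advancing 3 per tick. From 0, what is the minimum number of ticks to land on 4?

6

The inverse of 3 mod 14 is 5 (since 3·5 = 15 ≡ 1).
Multiplying both sides by 5: x ≡ 5·4 = 20 ≡ 6 (mod 14).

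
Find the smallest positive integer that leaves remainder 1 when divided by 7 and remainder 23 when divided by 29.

197

x ≡ 1 (mod 7) gives x ∈ {1, 8, 15, 22, 29, 36, 43, 50, …}.
The first of these with x mod 29 = 23 is 197.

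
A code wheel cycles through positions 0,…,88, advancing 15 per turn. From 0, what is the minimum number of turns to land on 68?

52

15⁻¹ ≡ 6 (mod 89) because 15·6 = 90 = 1·89 + 1.
So x ≡ 6·68 = 408 ≡ 52 (mod 89).
Check: 15·52 = 780 = 8·89 + 68.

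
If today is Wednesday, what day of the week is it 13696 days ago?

Saturday

13696 = 1956·7 + 4, so 13696 mod 7 = 4.
Wednesday − 4 days → Saturday.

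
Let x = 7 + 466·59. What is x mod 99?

78

466·59 = 27494.
27494 = 277·99 + 71, so 27494 mod 99 = 71.
(7 + 71) mod 99 = 78.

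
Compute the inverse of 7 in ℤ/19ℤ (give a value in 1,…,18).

19 = 2·7 + 5
7 = 1·5 + 2
5 = 2·2 + 1
2 = 2·1 + 0
Back-substituting gives 7·11 ≡ 1 (mod 19).

11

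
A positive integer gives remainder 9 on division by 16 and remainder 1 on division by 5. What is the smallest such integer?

x ≡ 1 (mod 5) gives x ∈ {1, 6, 11, 16, 21, 26, 31, 36, …}.
The first of these with x mod 16 = 9 is 41.

41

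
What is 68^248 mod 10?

Last digits of 8^n: 8, 4, 2, 6 (period 4).
248 leaves remainder 0 on division by 4, so 68^248 ends in 6.

6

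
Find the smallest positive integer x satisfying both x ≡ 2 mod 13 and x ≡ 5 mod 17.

Since 17·10 ≡ 1 (mod 13), take x = 5 + 17·((2−5)·10 mod 13) = 5 + 17·9 = 158.
Check: 158 mod 13 = 2, 158 mod 17 = 5.

158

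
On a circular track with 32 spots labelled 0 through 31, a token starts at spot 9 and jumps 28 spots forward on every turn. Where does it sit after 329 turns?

5

329·28 = 9212.
Dividing 9212 by 32 gives quotient 287 and remainder 28.
(9 + 28) mod 32 = 5.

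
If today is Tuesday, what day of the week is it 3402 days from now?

Tuesday

3402 mod 7 = 0 (since 486·7 = 3402).
Tuesday + 0 days → Tuesday.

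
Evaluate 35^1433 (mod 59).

By repeated squaring mod 59: 35^1≡35, 35^2≡45, 35^4≡19, 35^8≡7, 35^16≡49, 35^32≡41, 35^64≡29, 35^128≡15, 35^256≡48, 35^512≡3, 35^1024≡9.
1433 = 1 + 8 + 16 + 128 + 256 + 1024, so 35^1433 ≡ 35·7·49·15·48·9 ≡ 15 (mod 59).

15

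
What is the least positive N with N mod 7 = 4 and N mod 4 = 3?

x ≡ 3 (mod 4) gives x ∈ {3, 7, 11}.
The first of these with x mod 7 = 4 is 11.

11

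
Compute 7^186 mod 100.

Successive squares of 7 mod 100: 7^1≡7, 7^2≡49, 7^4≡1, 7^8≡1, 7^16≡1, 7^32≡1, 7^64≡1, 7^128≡1.
Since 186 = 2 + 8 + 16 + 32 + 128 in binary, 7^186 ≡ 49·1·1·1·1 ≡ 49 (mod 100).

49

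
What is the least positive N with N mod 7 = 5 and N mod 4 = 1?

x ≡ 1 (mod 4) gives x ∈ {1, 5}.
The first of these with x mod 7 = 5 is 5.

5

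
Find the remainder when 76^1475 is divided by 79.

By repeated squaring mod 79: 76^1≡76, 76^2≡9, 76^4≡2, 76^8≡4, 76^16≡16, 76^32≡19, 76^64≡45, 76^128≡50, 76^256≡51, 76^512≡73, 76^1024≡36.
1475 = 1 + 2 + 64 + 128 + 256 + 1024, so 76^1475 ≡ 76·9·45·50·51·36 ≡ 19 (mod 79).

19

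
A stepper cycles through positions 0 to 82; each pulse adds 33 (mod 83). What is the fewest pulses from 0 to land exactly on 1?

33·78 = 2574 = 31·83 + 1, so 33⁻¹ ≡ 78 (mod 83).

78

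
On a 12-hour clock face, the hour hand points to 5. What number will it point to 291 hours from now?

8

291 − 24·12 = 3, so 291 ≡ 3 (mod 12).
5 + 3 → 8 on a 12-hour dial.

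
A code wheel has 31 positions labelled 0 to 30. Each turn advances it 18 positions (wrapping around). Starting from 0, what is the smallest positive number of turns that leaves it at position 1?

19

31 = 1·18 + 13
18 = 1·13 + 5
13 = 2·5 + 3
5 = 1·3 + 2
3 = 1·2 + 1
2 = 2·1 + 0
Back-substituting gives 18·19 ≡ 1 (mod 31).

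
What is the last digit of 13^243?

Powers of 3 mod 10 repeat with period 4: 3, 9, 7, 1.
243 leaves remainder 3 on division by 4, so 13^243 ends in 7.

7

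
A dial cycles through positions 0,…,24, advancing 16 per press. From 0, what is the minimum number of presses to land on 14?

The inverse of 16 mod 25 is 11 (since 16·11 = 176 ≡ 1).
Multiplying both sides by 11: x ≡ 11·14 = 154 ≡ 4 (mod 25).
Check: 16·4 = 64 = 2·25 + 14.

4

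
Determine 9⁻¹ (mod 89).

9·10 = 90 = 1·89 + 1, so 9⁻¹ ≡ 10 (mod 89).

10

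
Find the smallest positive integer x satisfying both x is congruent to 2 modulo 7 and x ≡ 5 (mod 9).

x ≡ 2 (mod 7) gives x ∈ {2, 9, 16, 23}.
The first of these with x mod 9 = 5 is 23.

23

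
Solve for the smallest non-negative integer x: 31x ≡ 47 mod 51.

41

31⁻¹ ≡ 28 (mod 51) because 31·28 = 868 = 17·51 + 1.
Multiplying both sides by 28: x ≡ 28·47 = 1316 ≡ 41 (mod 51).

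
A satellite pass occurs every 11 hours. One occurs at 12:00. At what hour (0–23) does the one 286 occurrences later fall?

14

286·11 = 3146.
Dividing 3146 by 24 gives quotient 131 and remainder 2.
(12 + 2) mod 24 = 14.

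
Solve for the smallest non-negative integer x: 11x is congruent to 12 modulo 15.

The inverse of 11 mod 15 is 11 (since 11·11 = 121 ≡ 1).
Multiplying both sides by 11: x ≡ 11·12 = 132 ≡ 12 (mod 15).
Check: 11·12 = 132 = 8·15 + 12.

12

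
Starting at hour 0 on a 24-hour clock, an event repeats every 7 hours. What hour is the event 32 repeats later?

32·7 = 224.
224 mod 24 = 8 (since 9·24 = 216).
(0 + 8) mod 24 = 8.

8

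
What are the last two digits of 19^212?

By repeated squaring mod 100: 19^1≡19, 19^2≡61, 19^4≡21, 19^8≡41, 19^16≡81, 19^32≡61, 19^64≡21, 19^128≡41.
Since 212 = 4 + 16 + 64 + 128 in binary, 19^212 ≡ 21·81·21·41 ≡ 61 (mod 100).

61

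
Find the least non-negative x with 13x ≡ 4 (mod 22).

13⁻¹ ≡ 17 (mod 22) because 13·17 = 221 = 10·22 + 1.
So x ≡ 17·4 = 68 ≡ 2 (mod 22).

2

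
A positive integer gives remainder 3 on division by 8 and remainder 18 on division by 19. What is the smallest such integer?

75

x ≡ 3 (mod 8) gives x ∈ {3, 11, 19, 27, 35, 43, 51, 59, …}.
The first of these with x mod 19 = 18 is 75.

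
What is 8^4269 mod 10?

8

The units digit of 8^n cycles with period 4: 8, 4, 2, 6, …
4269 leaves remainder 1 on division by 4, so 8^4269 ends in 8.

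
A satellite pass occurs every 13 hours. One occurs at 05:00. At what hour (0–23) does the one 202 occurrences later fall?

15

202·13 = 2626.
2626 mod 24 = 10 (since 109·24 = 2616).
(5 + 10) mod 24 = 15.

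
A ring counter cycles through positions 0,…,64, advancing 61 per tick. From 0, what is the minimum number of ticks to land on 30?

61⁻¹ ≡ 16 (mod 65) because 61·16 = 976 = 15·65 + 1.
So x ≡ 16·30 = 480 ≡ 25 (mod 65).

25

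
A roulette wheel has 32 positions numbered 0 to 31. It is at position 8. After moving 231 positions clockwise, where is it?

15

231 mod 32 = 7 (since 7·32 = 224).
(8 + 7) mod 32 = 15.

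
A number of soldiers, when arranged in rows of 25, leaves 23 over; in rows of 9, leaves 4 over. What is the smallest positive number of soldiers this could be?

148

x ≡ 4 (mod 9) gives x ∈ {4, 13, 22, 31, 40, 49, 58, 67, …}.
The first of these with x mod 25 = 23 is 148.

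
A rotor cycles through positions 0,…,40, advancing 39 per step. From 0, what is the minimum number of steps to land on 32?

The inverse of 39 mod 41 is 20 (since 39·20 = 780 ≡ 1).
So x ≡ 20·32 = 640 ≡ 25 (mod 41).
Check: 39·25 = 975 = 23·41 + 32.

25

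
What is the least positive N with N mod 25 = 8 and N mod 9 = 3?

183

x ≡ 3 (mod 9) gives x ∈ {3, 12, 21, 30, 39, 48, 57, 66, …}.
The first of these with x mod 25 = 8 is 183.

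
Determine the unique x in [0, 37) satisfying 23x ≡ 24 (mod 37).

30

The inverse of 23 mod 37 is 29 (since 23·29 = 667 ≡ 1).
So x ≡ 29·24 = 696 ≡ 30 (mod 37).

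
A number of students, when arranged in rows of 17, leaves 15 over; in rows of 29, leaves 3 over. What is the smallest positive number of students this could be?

x ≡ 15 (mod 17) gives x ∈ {15, 32}.
The first of these with x mod 29 = 3 is 32.

32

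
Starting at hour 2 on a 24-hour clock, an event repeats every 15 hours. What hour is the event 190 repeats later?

20

190·15 = 2850.
2850 mod 24 = 18 (since 118·24 = 2832).
(2 + 18) mod 24 = 20.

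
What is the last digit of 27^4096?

1

Powers of 7 mod 10 repeat with period 4: 7, 9, 3, 1.
4096 leaves remainder 0 on division by 4, so 27^4096 ends in 1.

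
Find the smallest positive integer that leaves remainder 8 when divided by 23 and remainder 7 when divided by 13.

x ≡ 7 (mod 13) gives x ∈ {7, 20, 33, 46, 59, 72, 85, 98, …}.
The first of these with x mod 23 = 8 is 215.

215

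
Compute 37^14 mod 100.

89

By repeated squaring mod 100: 37^1≡37, 37^2≡69, 37^4≡61, 37^8≡21.
14 = 2 + 4 + 8, so 37^14 ≡ 69·61·21 ≡ 89 (mod 100).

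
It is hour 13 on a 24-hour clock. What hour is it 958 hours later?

958 = 39·24 + 22, so 958 mod 24 = 22.
(13 + 22) mod 24 = 11.

11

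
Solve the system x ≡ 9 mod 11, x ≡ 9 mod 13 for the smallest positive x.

x ≡ 9 (mod 11) gives x ∈ {9}.
The first of these with x mod 13 = 9 is 9.

9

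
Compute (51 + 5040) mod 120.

5040 = 42·120 + 0, so 5040 mod 120 = 0.
(51 + 0) mod 120 = 51.

51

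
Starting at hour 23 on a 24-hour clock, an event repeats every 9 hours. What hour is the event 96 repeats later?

23

96·9 = 864.
864 mod 24 = 0 (since 36·24 = 864).
(23 + 0) mod 24 = 23.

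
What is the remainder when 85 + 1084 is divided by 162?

1084 mod 162 = 112 (since 6·162 = 972).
(85 + 112) mod 162 = 35.

35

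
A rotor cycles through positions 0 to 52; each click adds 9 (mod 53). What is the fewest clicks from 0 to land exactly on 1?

9·6 = 54 = 1·53 + 1, so 9⁻¹ ≡ 6 (mod 53).

6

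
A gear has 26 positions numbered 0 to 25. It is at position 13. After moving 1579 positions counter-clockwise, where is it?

20

1579 − 60·26 = 19, so 1579 ≡ 19 (mod 26).
(13 − 19) mod 26 = 20.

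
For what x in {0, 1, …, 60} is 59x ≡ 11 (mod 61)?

25

The inverse of 59 mod 61 is 30 (since 59·30 = 1770 ≡ 1).
So x ≡ 30·11 = 330 ≡ 25 (mod 61).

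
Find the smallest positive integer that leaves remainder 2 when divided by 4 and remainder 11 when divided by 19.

30

x ≡ 2 (mod 4) gives x ∈ {2, 6, 10, 14, 18, 22, 26, 30}.
The first of these with x mod 19 = 11 is 30.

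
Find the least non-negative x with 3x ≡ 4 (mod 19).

3⁻¹ ≡ 13 (mod 19) because 3·13 = 39 = 2·19 + 1.
So x ≡ 13·4 = 52 ≡ 14 (mod 19).

14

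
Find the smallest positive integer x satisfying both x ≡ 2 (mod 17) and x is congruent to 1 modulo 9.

Since 9·2 ≡ 1 (mod 17), take x = 1 + 9·((2−1)·2 mod 17) = 1 + 9·2 = 19.
Check: 19 mod 17 = 2, 19 mod 9 = 1.

19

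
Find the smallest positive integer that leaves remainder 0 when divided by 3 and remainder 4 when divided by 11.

15

Since 11·2 ≡ 1 (mod 3), take x = 4 + 11·((0−4)·2 mod 3) = 4 + 11·1 = 15.
Check: 15 mod 3 = 0, 15 mod 11 = 4.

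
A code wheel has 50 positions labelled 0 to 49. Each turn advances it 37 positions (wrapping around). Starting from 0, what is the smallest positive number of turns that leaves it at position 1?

23

37·23 = 851 = 17·50 + 1, so 37⁻¹ ≡ 23 (mod 50).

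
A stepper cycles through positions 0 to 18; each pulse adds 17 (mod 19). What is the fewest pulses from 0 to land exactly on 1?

17·9 = 153 = 8·19 + 1, so 17⁻¹ ≡ 9 (mod 19).

9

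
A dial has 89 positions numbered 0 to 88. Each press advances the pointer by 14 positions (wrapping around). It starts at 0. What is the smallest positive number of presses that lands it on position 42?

3

14⁻¹ ≡ 70 (mod 89) because 14·70 = 980 = 11·89 + 1.
Multiplying both sides by 70: x ≡ 70·42 = 2940 ≡ 3 (mod 89).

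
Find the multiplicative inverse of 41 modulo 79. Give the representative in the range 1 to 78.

27

79 = 1·41 + 38
41 = 1·38 + 3
38 = 12·3 + 2
3 = 1·2 + 1
2 = 2·1 + 0
Back-substituting gives 41·27 ≡ 1 (mod 79).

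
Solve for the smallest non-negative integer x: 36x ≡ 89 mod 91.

The inverse of 36 mod 91 is 43 (since 36·43 = 1548 ≡ 1).
So x ≡ 43·89 = 3827 ≡ 5 (mod 91).

5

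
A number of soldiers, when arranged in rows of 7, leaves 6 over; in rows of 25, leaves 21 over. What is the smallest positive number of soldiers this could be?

x ≡ 6 (mod 7) gives x ∈ {6, 13, 20, 27, 34, 41, 48, 55, …}.
The first of these with x mod 25 = 21 is 146.

146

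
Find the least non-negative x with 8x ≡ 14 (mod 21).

The inverse of 8 mod 21 is 8 (since 8·8 = 64 ≡ 1).
Multiplying both sides by 8: x ≡ 8·14 = 112 ≡ 7 (mod 21).

7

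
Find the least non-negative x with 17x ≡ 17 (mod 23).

1

The inverse of 17 mod 23 is 19 (since 17·19 = 323 ≡ 1).
Multiplying both sides by 19: x ≡ 19·17 = 323 ≡ 1 (mod 23).
Check: 17·1 = 17 = 0·23 + 17.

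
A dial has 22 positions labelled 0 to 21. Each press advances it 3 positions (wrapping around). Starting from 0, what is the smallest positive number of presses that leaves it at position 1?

22 = 7·3 + 1
3 = 3·1 + 0
Back-substituting gives 3·15 ≡ 1 (mod 22).

15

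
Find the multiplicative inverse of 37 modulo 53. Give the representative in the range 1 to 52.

37·43 = 1591 = 30·53 + 1, so 37⁻¹ ≡ 43 (mod 53).

43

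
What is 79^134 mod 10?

1

The units digit of 79^n cycles with period 2: 9, 1, …
134 mod 2 = 0, so the last digit matches 9^2 = 1.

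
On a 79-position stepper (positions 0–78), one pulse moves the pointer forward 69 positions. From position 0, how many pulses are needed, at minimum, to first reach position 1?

71

69·71 = 4899 = 62·79 + 1, so 69⁻¹ ≡ 71 (mod 79).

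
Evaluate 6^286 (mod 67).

By repeated squaring mod 67: 6^1≡6, 6^2≡36, 6^4≡23, 6^8≡60, 6^16≡49, 6^32≡56, 6^64≡54, 6^128≡35, 6^256≡19.
286 = 2 + 4 + 8 + 16 + 256, so 6^286 ≡ 36·23·60·49·19 ≡ 37 (mod 67).

37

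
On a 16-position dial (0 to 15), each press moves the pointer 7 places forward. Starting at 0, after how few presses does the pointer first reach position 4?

7⁻¹ ≡ 7 (mod 16) because 7·7 = 49 = 3·16 + 1.
Multiplying both sides by 7: x ≡ 7·4 = 28 ≡ 12 (mod 16).

12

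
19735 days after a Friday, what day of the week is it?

Dividing 19735 by 7 gives quotient 2819 and remainder 2.
Friday + 2 days → Sunday.

Sunday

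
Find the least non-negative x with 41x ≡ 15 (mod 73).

52

41⁻¹ ≡ 57 (mod 73) because 41·57 = 2337 = 32·73 + 1.
Multiplying both sides by 57: x ≡ 57·15 = 855 ≡ 52 (mod 73).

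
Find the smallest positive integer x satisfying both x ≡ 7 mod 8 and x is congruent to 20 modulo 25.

95

x ≡ 7 (mod 8) gives x ∈ {7, 15, 23, 31, 39, 47, 55, 63, …}.
The first of these with x mod 25 = 20 is 95.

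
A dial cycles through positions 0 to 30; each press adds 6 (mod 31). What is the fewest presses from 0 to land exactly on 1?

31 = 5·6 + 1
6 = 6·1 + 0
Back-substituting gives 6·26 ≡ 1 (mod 31).

26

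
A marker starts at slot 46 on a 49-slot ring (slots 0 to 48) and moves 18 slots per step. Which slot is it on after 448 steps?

448·18 = 8064.
Dividing 8064 by 49 gives quotient 164 and remainder 28.
(46 + 28) mod 49 = 25.

25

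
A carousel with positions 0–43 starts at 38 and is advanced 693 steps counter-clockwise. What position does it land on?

693 mod 44 = 33 (since 15·44 = 660).
(38 − 33) mod 44 = 5.

5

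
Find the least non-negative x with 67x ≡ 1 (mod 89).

67⁻¹ ≡ 4 (mod 89) because 67·4 = 268 = 3·89 + 1.
So x ≡ 4·1 = 4 ≡ 4 (mod 89).

4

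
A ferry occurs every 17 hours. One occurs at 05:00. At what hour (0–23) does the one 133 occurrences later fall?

133·17 = 2261.
2261 = 94·24 + 5, so 2261 mod 24 = 5.
(5 + 5) mod 24 = 10.

10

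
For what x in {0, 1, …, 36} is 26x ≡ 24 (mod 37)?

18

The inverse of 26 mod 37 is 10 (since 26·10 = 260 ≡ 1).
So x ≡ 10·24 = 240 ≡ 18 (mod 37).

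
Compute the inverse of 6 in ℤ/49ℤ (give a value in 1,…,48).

41

49 = 8·6 + 1
6 = 6·1 + 0
Back-substituting gives 6·41 ≡ 1 (mod 49).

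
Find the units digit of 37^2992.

1

Powers of 7 mod 10 repeat with period 4: 7, 9, 3, 1.
2992 mod 4 = 0, so the last digit matches 7^4 = 1.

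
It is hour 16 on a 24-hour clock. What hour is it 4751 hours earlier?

4751 = 197·24 + 23, so 4751 mod 24 = 23.
(16 − 23) mod 24 = 17.

17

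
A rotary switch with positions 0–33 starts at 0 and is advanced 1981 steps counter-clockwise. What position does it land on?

1981 mod 34 = 9 (since 58·34 = 1972).
(0 − 9) mod 34 = 25.

25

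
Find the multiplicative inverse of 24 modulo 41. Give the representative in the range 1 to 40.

24·12 = 288 = 7·41 + 1, so 24⁻¹ ≡ 12 (mod 41).

12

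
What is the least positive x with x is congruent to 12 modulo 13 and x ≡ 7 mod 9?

25

Since 9·3 ≡ 1 (mod 13), take x = 7 + 9·((12−7)·3 mod 13) = 7 + 9·2 = 25.
Check: 25 mod 13 = 12, 25 mod 9 = 7.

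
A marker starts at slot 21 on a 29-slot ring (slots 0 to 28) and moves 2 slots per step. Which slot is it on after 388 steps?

388·2 = 776.
776 − 26·29 = 22, so 776 ≡ 22 (mod 29).
(21 + 22) mod 29 = 14.

14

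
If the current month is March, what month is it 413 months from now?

August

413 − 34·12 = 5, so 413 ≡ 5 (mod 12).
March + 5 months → August.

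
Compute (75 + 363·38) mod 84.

9

363·38 = 13794.
Dividing 13794 by 84 gives quotient 164 and remainder 18.
(75 + 18) mod 84 = 9.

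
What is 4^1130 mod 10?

6

Last digits of 4^n: 4, 6 (period 2).
1130 mod 2 = 0, so the last digit matches 4^2 = 6.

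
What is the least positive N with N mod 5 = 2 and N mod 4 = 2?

x ≡ 2 (mod 4) gives x ∈ {2}.
The first of these with x mod 5 = 2 is 2.

2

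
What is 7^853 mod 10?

Powers of 7 mod 10 repeat with period 4: 7, 9, 3, 1.
853 mod 4 = 1, so the last digit matches 7^1 = 7.

7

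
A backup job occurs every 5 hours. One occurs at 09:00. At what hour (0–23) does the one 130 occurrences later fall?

11

130·5 = 650.
650 mod 24 = 2 (since 27·24 = 648).
(9 + 2) mod 24 = 11.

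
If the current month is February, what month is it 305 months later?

July

305 − 25·12 = 5, so 305 ≡ 5 (mod 12).
February + 5 months → July.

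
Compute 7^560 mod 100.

1

Successive squares of 7 mod 100: 7^1≡7, 7^2≡49, 7^4≡1, 7^8≡1, 7^16≡1, 7^32≡1, 7^64≡1, 7^128≡1, 7^256≡1, 7^512≡1.
560 = 16 + 32 + 512, so 7^560 ≡ 1·1·1 ≡ 1 (mod 100).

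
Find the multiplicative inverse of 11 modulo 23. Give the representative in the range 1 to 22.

23 = 2·11 + 1
11 = 11·1 + 0
Back-substituting gives 11·21 ≡ 1 (mod 23).

21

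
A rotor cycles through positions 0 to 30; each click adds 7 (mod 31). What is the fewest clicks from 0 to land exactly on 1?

7·9 = 63 = 2·31 + 1, so 7⁻¹ ≡ 9 (mod 31).

9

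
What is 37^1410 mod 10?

9

Powers of 7 mod 10 repeat with period 4: 7, 9, 3, 1.
1410 leaves remainder 2 on division by 4, so 37^1410 ends in 9.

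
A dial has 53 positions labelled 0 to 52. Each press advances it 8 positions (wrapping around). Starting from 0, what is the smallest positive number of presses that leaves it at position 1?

20

53 = 6·8 + 5
8 = 1·5 + 3
5 = 1·3 + 2
3 = 1·2 + 1
2 = 2·1 + 0
Back-substituting gives 8·20 ≡ 1 (mod 53).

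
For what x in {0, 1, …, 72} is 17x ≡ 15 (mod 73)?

61

17⁻¹ ≡ 43 (mod 73) because 17·43 = 731 = 10·73 + 1.
Multiplying both sides by 43: x ≡ 43·15 = 645 ≡ 61 (mod 73).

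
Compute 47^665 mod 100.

By repeated squaring mod 100: 47^1≡47, 47^2≡9, 47^4≡81, 47^8≡61, 47^16≡21, 47^32≡41, 47^64≡81, 47^128≡61, 47^256≡21, 47^512≡41.
665 = 1 + 8 + 16 + 128 + 512, so 47^665 ≡ 47·61·21·61·41 ≡ 7 (mod 100).

7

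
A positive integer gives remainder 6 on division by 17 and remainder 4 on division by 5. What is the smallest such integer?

74

x ≡ 4 (mod 5) gives x ∈ {4, 9, 14, 19, 24, 29, 34, 39, …}.
The first of these with x mod 17 = 6 is 74.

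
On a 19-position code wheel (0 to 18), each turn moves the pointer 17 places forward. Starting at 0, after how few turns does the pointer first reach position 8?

The inverse of 17 mod 19 is 9 (since 17·9 = 153 ≡ 1).
Multiplying both sides by 9: x ≡ 9·8 = 72 ≡ 15 (mod 19).

15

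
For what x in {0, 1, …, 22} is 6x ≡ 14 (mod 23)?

10

6⁻¹ ≡ 4 (mod 23) because 6·4 = 24 = 1·23 + 1.
Multiplying both sides by 4: x ≡ 4·14 = 56 ≡ 10 (mod 23).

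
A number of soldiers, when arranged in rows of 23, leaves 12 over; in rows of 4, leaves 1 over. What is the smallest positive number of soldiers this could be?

x ≡ 1 (mod 4) gives x ∈ {1, 5, 9, 13, 17, 21, 25, 29, …}.
The first of these with x mod 23 = 12 is 81.

81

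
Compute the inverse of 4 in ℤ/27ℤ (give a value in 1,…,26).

7

4·7 = 28 = 1·27 + 1, so 4⁻¹ ≡ 7 (mod 27).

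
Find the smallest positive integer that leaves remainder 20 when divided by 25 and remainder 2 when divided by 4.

x ≡ 2 (mod 4) gives x ∈ {2, 6, 10, 14, 18, 22, 26, 30, …}.
The first of these with x mod 25 = 20 is 70.

70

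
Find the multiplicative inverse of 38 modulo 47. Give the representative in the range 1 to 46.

26

38·26 = 988 = 21·47 + 1, so 38⁻¹ ≡ 26 (mod 47).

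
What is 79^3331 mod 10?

9

Last digits of 9^n: 9, 1 (period 2).
3331 leaves remainder 1 on division by 2, so 79^3331 ends in 9.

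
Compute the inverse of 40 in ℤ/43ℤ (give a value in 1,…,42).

14

40·14 = 560 = 13·43 + 1, so 40⁻¹ ≡ 14 (mod 43).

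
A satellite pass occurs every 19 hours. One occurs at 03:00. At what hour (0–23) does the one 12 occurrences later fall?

12·19 = 228.
228 = 9·24 + 12, so 228 mod 24 = 12.
(3 + 12) mod 24 = 15.

15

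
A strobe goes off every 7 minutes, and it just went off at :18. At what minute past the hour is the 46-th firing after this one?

40

46·7 = 322.
322 mod 60 = 22 (since 5·60 = 300).
(18 + 22) mod 60 = 40.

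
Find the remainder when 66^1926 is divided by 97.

47

Square-and-reduce mod 97: 66^1≡66, 66^2≡88, 66^4≡81, 66^8≡62, 66^16≡61, 66^32≡35, 66^64≡61, 66^128≡35, 66^256≡61, 66^512≡35, 66^1024≡61.
1926 = 2 + 4 + 128 + 256 + 512 + 1024, so 66^1926 ≡ 88·81·35·61·35·61 ≡ 47 (mod 97).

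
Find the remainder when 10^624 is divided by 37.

1

Square-and-reduce mod 37: 10^1≡10, 10^2≡26, 10^4≡10, 10^8≡26, 10^16≡10, 10^32≡26, 10^64≡10, 10^128≡26, 10^256≡10, 10^512≡26.
624 = 16 + 32 + 64 + 512, so 10^624 ≡ 10·26·10·26 ≡ 1 (mod 37).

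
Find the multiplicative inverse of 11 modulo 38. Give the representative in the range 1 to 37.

38 = 3·11 + 5
11 = 2·5 + 1
5 = 5·1 + 0
Back-substituting gives 11·7 ≡ 1 (mod 38).

7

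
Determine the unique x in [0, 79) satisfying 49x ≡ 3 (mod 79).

71

49⁻¹ ≡ 50 (mod 79) because 49·50 = 2450 = 31·79 + 1.
So x ≡ 50·3 = 150 ≡ 71 (mod 79).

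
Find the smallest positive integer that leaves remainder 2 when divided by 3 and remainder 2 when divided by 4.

x ≡ 2 (mod 3) gives x ∈ {2}.
The first of these with x mod 4 = 2 is 2.

2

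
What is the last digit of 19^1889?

9

The units digit of 19^n cycles with period 2: 9, 1, …
1889 mod 2 = 1, so the last digit matches 9^1 = 9.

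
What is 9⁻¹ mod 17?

2

9·2 = 18 = 1·17 + 1, so 9⁻¹ ≡ 2 (mod 17).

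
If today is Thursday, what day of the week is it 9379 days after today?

Wednesday

9379 − 1339·7 = 6, so 9379 ≡ 6 (mod 7).
Thursday + 6 days → Wednesday.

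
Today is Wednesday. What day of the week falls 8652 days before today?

Wednesday

Dividing 8652 by 7 gives quotient 1236 and remainder 0.
Wednesday − 0 days → Wednesday.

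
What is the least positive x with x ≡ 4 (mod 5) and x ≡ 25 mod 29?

54

x ≡ 4 (mod 5) gives x ∈ {4, 9, 14, 19, 24, 29, 34, 39, …}.
The first of these with x mod 29 = 25 is 54.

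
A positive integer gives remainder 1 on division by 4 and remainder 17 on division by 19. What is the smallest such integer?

Since 19·3 ≡ 1 (mod 4), take x = 17 + 19·((1−17)·3 mod 4) = 17 + 19·0 = 17.
Check: 17 mod 4 = 1, 17 mod 19 = 17.

17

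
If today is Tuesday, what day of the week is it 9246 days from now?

Dividing 9246 by 7 gives quotient 1320 and remainder 6.
Tuesday + 6 days → Monday.

Monday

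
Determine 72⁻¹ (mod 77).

77 = 1·72 + 5
72 = 14·5 + 2
5 = 2·2 + 1
2 = 2·1 + 0
Back-substituting gives 72·46 ≡ 1 (mod 77).

46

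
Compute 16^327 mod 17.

By repeated squaring mod 17: 16^1≡16, 16^2≡1, 16^4≡1, 16^8≡1, 16^16≡1, 16^32≡1, 16^64≡1, 16^128≡1, 16^256≡1.
Since 327 = 1 + 2 + 4 + 64 + 256 in binary, 16^327 ≡ 16·1·1·1·1 ≡ 16 (mod 17).

16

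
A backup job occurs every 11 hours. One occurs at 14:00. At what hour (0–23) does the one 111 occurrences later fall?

11

111·11 = 1221.
1221 = 50·24 + 21, so 1221 mod 24 = 21.
(14 + 21) mod 24 = 11.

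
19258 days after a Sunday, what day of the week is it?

19258 = 2751·7 + 1, so 19258 mod 7 = 1.
Sunday + 1 day → Monday.

Monday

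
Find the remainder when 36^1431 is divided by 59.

27

Successive squares of 36 mod 59: 36^1≡36, 36^2≡57, 36^4≡4, 36^8≡16, 36^16≡20, 36^32≡46, 36^64≡51, 36^128≡5, 36^256≡25, 36^512≡35, 36^1024≡45.
1431 = 1 + 2 + 4 + 16 + 128 + 256 + 1024, so 36^1431 ≡ 36·57·4·20·5·25·45 ≡ 27 (mod 59).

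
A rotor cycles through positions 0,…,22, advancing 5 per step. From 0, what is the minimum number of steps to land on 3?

19

The inverse of 5 mod 23 is 14 (since 5·14 = 70 ≡ 1).
Multiplying both sides by 14: x ≡ 14·3 = 42 ≡ 19 (mod 23).
Check: 5·19 = 95 = 4·23 + 3.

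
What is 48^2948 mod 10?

6

The units digit of 48^n cycles with period 4: 8, 4, 2, 6, …
2948 mod 4 = 0, so the last digit matches 8^4 = 6.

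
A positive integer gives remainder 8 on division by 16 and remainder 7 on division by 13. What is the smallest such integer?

Since 13·5 ≡ 1 (mod 16), take x = 7 + 13·((8−7)·5 mod 16) = 7 + 13·5 = 72.
Check: 72 mod 16 = 8, 72 mod 13 = 7.

72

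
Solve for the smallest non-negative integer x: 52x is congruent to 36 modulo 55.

The inverse of 52 mod 55 is 18 (since 52·18 = 936 ≡ 1).
Multiplying both sides by 18: x ≡ 18·36 = 648 ≡ 43 (mod 55).

43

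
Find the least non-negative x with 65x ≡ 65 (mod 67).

The inverse of 65 mod 67 is 33 (since 65·33 = 2145 ≡ 1).
Multiplying both sides by 33: x ≡ 33·65 = 2145 ≡ 1 (mod 67).
Check: 65·1 = 65 = 0·67 + 65.

1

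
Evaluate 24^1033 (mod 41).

Square-and-reduce mod 41: 24^1≡24, 24^2≡2, 24^4≡4, 24^8≡16, 24^16≡10, 24^32≡18, 24^64≡37, 24^128≡16, 24^256≡10, 24^512≡18, 24^1024≡37.
Since 1033 = 1 + 8 + 1024 in binary, 24^1033 ≡ 24·16·37 ≡ 22 (mod 41).

22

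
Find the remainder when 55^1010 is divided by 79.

Successive squares of 55 mod 79: 55^1≡55, 55^2≡23, 55^4≡55, 55^8≡23, 55^16≡55, 55^32≡23, 55^64≡55, 55^128≡23, 55^256≡55, 55^512≡23.
Since 1010 = 2 + 16 + 32 + 64 + 128 + 256 + 512 in binary, 55^1010 ≡ 23·55·23·55·23·55·23 ≡ 23 (mod 79).

23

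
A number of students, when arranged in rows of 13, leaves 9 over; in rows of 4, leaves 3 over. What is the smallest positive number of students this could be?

x ≡ 3 (mod 4) gives x ∈ {3, 7, 11, 15, 19, 23, 27, 31, …}.
The first of these with x mod 13 = 9 is 35.

35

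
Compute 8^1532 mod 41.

Successive squares of 8 mod 41: 8^1≡8, 8^2≡23, 8^4≡37, 8^8≡16, 8^16≡10, 8^32≡18, 8^64≡37, 8^128≡16, 8^256≡10, 8^512≡18, 8^1024≡37.
Since 1532 = 4 + 8 + 16 + 32 + 64 + 128 + 256 + 1024 in binary, 8^1532 ≡ 37·16·10·18·37·16·10·37 ≡ 18 (mod 41).

18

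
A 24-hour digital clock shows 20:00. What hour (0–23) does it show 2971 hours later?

15

Dividing 2971 by 24 gives quotient 123 and remainder 19.
(20 + 19) mod 24 = 15.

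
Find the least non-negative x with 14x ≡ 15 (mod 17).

12

The inverse of 14 mod 17 is 11 (since 14·11 = 154 ≡ 1).
Multiplying both sides by 11: x ≡ 11·15 = 165 ≡ 12 (mod 17).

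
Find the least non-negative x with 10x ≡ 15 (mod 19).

The inverse of 10 mod 19 is 2 (since 10·2 = 20 ≡ 1).
So x ≡ 2·15 = 30 ≡ 11 (mod 19).
Check: 10·11 = 110 = 5·19 + 15.

11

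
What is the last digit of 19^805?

Powers of 9 mod 10 repeat with period 2: 9, 1.
805 mod 2 = 1, so the last digit matches 9^1 = 9.

9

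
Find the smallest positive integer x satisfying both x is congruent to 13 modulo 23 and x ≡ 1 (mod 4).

Since 4·6 ≡ 1 (mod 23), take x = 1 + 4·((13−1)·6 mod 23) = 1 + 4·3 = 13.
Check: 13 mod 23 = 13, 13 mod 4 = 1.

13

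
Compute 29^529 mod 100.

69

Successive squares of 29 mod 100: 29^1≡29, 29^2≡41, 29^4≡81, 29^8≡61, 29^16≡21, 29^32≡41, 29^64≡81, 29^128≡61, 29^256≡21, 29^512≡41.
Since 529 = 1 + 16 + 512 in binary, 29^529 ≡ 29·21·41 ≡ 69 (mod 100).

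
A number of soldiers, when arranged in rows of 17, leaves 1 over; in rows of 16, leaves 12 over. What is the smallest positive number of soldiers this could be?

188

x ≡ 12 (mod 16) gives x ∈ {12, 28, 44, 60, 76, 92, 108, 124, …}.
The first of these with x mod 17 = 1 is 188.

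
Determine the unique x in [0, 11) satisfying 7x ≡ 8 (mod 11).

7⁻¹ ≡ 8 (mod 11) because 7·8 = 56 = 5·11 + 1.
Multiplying both sides by 8: x ≡ 8·8 = 64 ≡ 9 (mod 11).

9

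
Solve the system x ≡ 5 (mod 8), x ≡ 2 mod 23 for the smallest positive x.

117

x ≡ 5 (mod 8) gives x ∈ {5, 13, 21, 29, 37, 45, 53, 61, …}.
The first of these with x mod 23 = 2 is 117.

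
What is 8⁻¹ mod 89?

78

8·78 = 624 = 7·89 + 1, so 8⁻¹ ≡ 78 (mod 89).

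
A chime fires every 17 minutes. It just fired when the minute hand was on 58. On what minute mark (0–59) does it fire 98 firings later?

98·17 = 1666.
1666 = 27·60 + 46, so 1666 mod 60 = 46.
(58 + 46) mod 60 = 44.

44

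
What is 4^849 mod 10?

The units digit of 4^n cycles with period 2: 4, 6, …
849 mod 2 = 1, so the last digit matches 4^1 = 4.

4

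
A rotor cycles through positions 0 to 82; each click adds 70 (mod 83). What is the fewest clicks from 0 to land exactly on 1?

83 = 1·70 + 13
70 = 5·13 + 5
13 = 2·5 + 3
5 = 1·3 + 2
3 = 1·2 + 1
2 = 2·1 + 0
Back-substituting gives 70·51 ≡ 1 (mod 83).

51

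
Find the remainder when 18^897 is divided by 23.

8

Successive squares of 18 mod 23: 18^1≡18, 18^2≡2, 18^4≡4, 18^8≡16, 18^16≡3, 18^32≡9, 18^64≡12, 18^128≡6, 18^256≡13, 18^512≡8.
Since 897 = 1 + 128 + 256 + 512 in binary, 18^897 ≡ 18·6·13·8 ≡ 8 (mod 23).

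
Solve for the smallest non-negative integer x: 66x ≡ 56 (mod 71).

The inverse of 66 mod 71 is 14 (since 66·14 = 924 ≡ 1).
So x ≡ 14·56 = 784 ≡ 3 (mod 71).

3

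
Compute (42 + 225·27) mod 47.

225·27 = 6075.
6075 mod 47 = 12 (since 129·47 = 6063).
(42 + 12) mod 47 = 7.

7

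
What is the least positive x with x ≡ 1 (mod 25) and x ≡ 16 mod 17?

101

x ≡ 16 (mod 17) gives x ∈ {16, 33, 50, 67, 84, 101}.
The first of these with x mod 25 = 1 is 101.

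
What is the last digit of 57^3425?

The units digit of 57^n cycles with period 4: 7, 9, 3, 1, …
3425 leaves remainder 1 on division by 4, so 57^3425 ends in 7.

7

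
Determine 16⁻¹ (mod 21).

21 = 1·16 + 5
16 = 3·5 + 1
5 = 5·1 + 0
Back-substituting gives 16·4 ≡ 1 (mod 21).

4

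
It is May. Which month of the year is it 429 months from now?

Dividing 429 by 12 gives quotient 35 and remainder 9.
May + 9 months → February.

February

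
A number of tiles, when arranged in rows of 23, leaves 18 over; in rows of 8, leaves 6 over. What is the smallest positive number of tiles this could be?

Since 8·3 ≡ 1 (mod 23), take x = 6 + 8·((18−6)·3 mod 23) = 6 + 8·13 = 110.
Check: 110 mod 23 = 18, 110 mod 8 = 6.

110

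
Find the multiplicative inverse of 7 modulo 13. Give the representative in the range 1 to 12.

2

7·2 = 14 = 1·13 + 1, so 7⁻¹ ≡ 2 (mod 13).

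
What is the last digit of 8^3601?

The units digit of 8^n cycles with period 4: 8, 4, 2, 6, …
3601 leaves remainder 1 on division by 4, so 8^3601 ends in 8.

8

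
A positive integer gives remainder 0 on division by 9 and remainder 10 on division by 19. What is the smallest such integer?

x ≡ 0 (mod 9) gives x ∈ {0, 9, 18, 27, 36, 45, 54, 63, …}.
The first of these with x mod 19 = 10 is 162.

162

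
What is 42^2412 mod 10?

6

The units digit of 42^n cycles with period 4: 2, 4, 8, 6, …
2412 leaves remainder 0 on division by 4, so 42^2412 ends in 6.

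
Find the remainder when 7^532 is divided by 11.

5

Square-and-reduce mod 11: 7^1≡7, 7^2≡5, 7^4≡3, 7^8≡9, 7^16≡4, 7^32≡5, 7^64≡3, 7^128≡9, 7^256≡4, 7^512≡5.
Since 532 = 4 + 16 + 512 in binary, 7^532 ≡ 3·4·5 ≡ 5 (mod 11).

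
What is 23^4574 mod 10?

9

The units digit of 23^n cycles with period 4: 3, 9, 7, 1, …
4574 leaves remainder 2 on division by 4, so 23^4574 ends in 9.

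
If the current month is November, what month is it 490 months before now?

490 mod 12 = 10 (since 40·12 = 480).
November − 10 months → January.

January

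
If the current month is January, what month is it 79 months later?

Dividing 79 by 12 gives quotient 6 and remainder 7.
January + 7 months → August.

August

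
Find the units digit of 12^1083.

The units digit of 12^n cycles with period 4: 2, 4, 8, 6, …
1083 leaves remainder 3 on division by 4, so 12^1083 ends in 8.

8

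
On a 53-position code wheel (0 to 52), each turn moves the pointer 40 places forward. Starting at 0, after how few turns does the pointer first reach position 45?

The inverse of 40 mod 53 is 4 (since 40·4 = 160 ≡ 1).
So x ≡ 4·45 = 180 ≡ 21 (mod 53).
Check: 40·21 = 840 = 15·53 + 45.

21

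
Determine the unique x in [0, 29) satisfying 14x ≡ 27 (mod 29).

The inverse of 14 mod 29 is 27 (since 14·27 = 378 ≡ 1).
So x ≡ 27·27 = 729 ≡ 4 (mod 29).

4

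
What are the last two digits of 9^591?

Successive squares of 9 mod 100: 9^1≡9, 9^2≡81, 9^4≡61, 9^8≡21, 9^16≡41, 9^32≡81, 9^64≡61, 9^128≡21, 9^256≡41, 9^512≡81.
Since 591 = 1 + 2 + 4 + 8 + 64 + 512 in binary, 9^591 ≡ 9·81·61·21·61·81 ≡ 9 (mod 100).

09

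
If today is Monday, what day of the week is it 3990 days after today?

3990 = 570·7 + 0, so 3990 mod 7 = 0.
Monday + 0 days → Monday.

Monday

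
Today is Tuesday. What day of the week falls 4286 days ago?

Dividing 4286 by 7 gives quotient 612 and remainder 2.
Tuesday − 2 days → Sunday.

Sunday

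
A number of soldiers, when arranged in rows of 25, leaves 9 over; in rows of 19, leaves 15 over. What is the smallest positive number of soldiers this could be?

34

x ≡ 15 (mod 19) gives x ∈ {15, 34}.
The first of these with x mod 25 = 9 is 34.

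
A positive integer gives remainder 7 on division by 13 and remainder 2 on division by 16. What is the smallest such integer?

98

Since 16·9 ≡ 1 (mod 13), take x = 2 + 16·((7−2)·9 mod 13) = 2 + 16·6 = 98.
Check: 98 mod 13 = 7, 98 mod 16 = 2.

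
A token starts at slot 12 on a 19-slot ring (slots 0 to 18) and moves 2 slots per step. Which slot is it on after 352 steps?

13

352·2 = 704.
704 − 37·19 = 1, so 704 ≡ 1 (mod 19).
(12 + 1) mod 19 = 13.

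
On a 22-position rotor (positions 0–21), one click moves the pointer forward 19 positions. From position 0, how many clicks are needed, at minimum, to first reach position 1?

7

22 = 1·19 + 3
19 = 6·3 + 1
3 = 3·1 + 0
Back-substituting gives 19·7 ≡ 1 (mod 22).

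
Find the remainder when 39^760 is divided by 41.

1

By repeated squaring mod 41: 39^1≡39, 39^2≡4, 39^4≡16, 39^8≡10, 39^16≡18, 39^32≡37, 39^64≡16, 39^128≡10, 39^256≡18, 39^512≡37.
760 = 8 + 16 + 32 + 64 + 128 + 512, so 39^760 ≡ 10·18·37·16·10·37 ≡ 1 (mod 41).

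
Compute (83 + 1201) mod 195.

114

1201 mod 195 = 31 (since 6·195 = 1170).
(83 + 31) mod 195 = 114.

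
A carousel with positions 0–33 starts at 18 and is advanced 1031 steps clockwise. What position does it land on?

29

1031 mod 34 = 11 (since 30·34 = 1020).
(18 + 11) mod 34 = 29.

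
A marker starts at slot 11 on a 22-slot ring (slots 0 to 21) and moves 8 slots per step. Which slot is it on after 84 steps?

1

84·8 = 672.
672 = 30·22 + 12, so 672 mod 22 = 12.
(11 + 12) mod 22 = 1.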